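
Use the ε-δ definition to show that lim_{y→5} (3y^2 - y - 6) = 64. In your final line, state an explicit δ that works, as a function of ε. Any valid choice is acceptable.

δ = min(1, ε/32)

Let ε > 0 be given. We want δ > 0 such that 0 < |y − 5| < δ implies |(3y^2 - y - 6) − 64| < ε.
(3y^2 - y - 6) − 64 = 3y^2 - y - 70 = (y − 5)(3y + 14).
So |(3y^2 - y - 6) − 64| = |y − 5|·|3y + 14|.
Assume first that |y − 5| < 1, so |y| < 6. Then |3y + 14| ≤ 3·6 + 14 = 32.
Hence |(3y^2 - y - 6) − 64| ≤ 32|y − 5| < ε provided |y − 5| < ε/32.
Take δ = min(1, ε/32). Then 0 < |y − 5| < δ gives both |y − 5| < 1 and |y − 5| < ε/32, so |(3y^2 - y - 6) − 64| < ε.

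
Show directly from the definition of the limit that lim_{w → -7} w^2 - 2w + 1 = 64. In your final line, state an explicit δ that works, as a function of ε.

Let ε > 0. We want δ > 0 such that 0 < |w + 7| < δ implies |(w^2 - 2w + 1) − 64| < ε.
(w^2 - 2w + 1) − 64 = w^2 - 2w - 63 = (w + 7)(w - 9).
So |(w^2 - 2w + 1) − 64| = |w + 7|·|w - 9|.
Require δ ≤ 1. Then |w + 7| < 1 gives |w| < 8, and by the triangle inequality |w - 9| ≤ 8 + 9 = 17.
Hence |(w^2 - 2w + 1) − 64| ≤ 17|w + 7| < ε provided |w + 7| < ε/17.
Choosing δ = min(1, ε/17) ensures both conditions, hence |(w^2 - 2w + 1) − 64| < ε.

δ = min(1, ε/17)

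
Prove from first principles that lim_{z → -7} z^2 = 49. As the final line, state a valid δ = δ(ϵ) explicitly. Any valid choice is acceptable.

Fix ϵ > 0. We seek δ > 0 with 0 < |z + 7| < δ ⇒ |z^2 − 49| < ϵ.
Factor: z^2 − 49 = (z + 7)(z - 7), so |z^2 − 49| = |z + 7|·|z - 7|.
Restrict δ ≤ 2. Then |z + 7| < 2 gives |z| < 9, so by the triangle inequality |z - 7| ≤ 9 + 7 = 16.
Hence |z^2 − 49| ≤ 16|z + 7|, which is < ϵ once |z + 7| < ϵ/16.
Take δ = min(2, ϵ/16). If 0 < |z + 7| < δ then both bounds hold and |z^2 − 49| ≤ 16|z + 7| < 16·(ϵ/16) = ϵ.

δ = min(2, ϵ/16)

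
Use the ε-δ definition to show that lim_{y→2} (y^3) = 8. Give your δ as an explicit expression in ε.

δ = min(1, ε/19)

Let ε > 0. We seek δ > 0 with 0 < |y − 2| < δ ⇒ |y^3 − 8| < ε.
Factor: y^3 − 8 = (y − 2)(y^2 + 2y + 4), so |y^3 − 8| = |y − 2|·|y^2 + 2y + 4|.
Restrict δ ≤ 1. Then |y − 2| < 1 gives |y| < 3, so by the triangle inequality |y^2 + 2y + 4| ≤ 3^2 + 2·3 + 4 = 19.
Hence |y^3 − 8| ≤ 19|y − 2|, which is < ε once |y − 2| < ε/19.
Take δ = min(1, ε/19). If 0 < |y − 2| < δ then both bounds hold and |y^3 − 8| ≤ 19|y − 2| < 19·(ε/19) = ε.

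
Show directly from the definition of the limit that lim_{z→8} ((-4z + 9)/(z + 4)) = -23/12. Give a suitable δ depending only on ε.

δ = min(6, (72/25)ε)

Suppose ε > 0. We want δ > 0 with 0 < |z − 8| < δ ⇒ |(-4z + 9)/(z + 4) + 23/12| < ε.
Combining over a common denominator, (-4z + 9)/(z + 4) + 23/12 = [(-4z + 9)·12 − (-23)·(z + 4)] / [12·(z + 4)] = -25(z − 8) / (12(z + 4)).
So |(-4z + 9)/(z + 4) + 23/12| = 25|z − 8| / (12·|z + 4|).
Require δ ≤ 6, so |z + 4| ≥ |12| − |z − 8| > 12 − 6 = 6.
Hence |(-4z + 9)/(z + 4) + 23/12| < 25|z − 8|/(12·6) = (25/72)|z − 8|, which is < ε once |z − 8| < (72/25)ε.
Take δ = min(6, (72/25)ε). Then 0 < |z − 8| < δ forces both bounds, so |(-4z + 9)/(z + 4) + 23/12| < ε.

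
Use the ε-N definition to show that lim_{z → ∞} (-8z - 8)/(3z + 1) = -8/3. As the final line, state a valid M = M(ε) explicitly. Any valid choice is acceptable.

Suppose ε > 0. We seek M > 0 such that z > M implies |(-8z - 8)/(3z + 1) + 8/3| < ε.
(-8z - 8)/(3z + 1) + 8/3 = (3(-8z - 8) − (-8)(3z + 1)) / (3(3z + 1)) = -16/(3(3z + 1)).
For z > 0 we have 3z + 1 > 3z, so |(-8z - 8)/(3z + 1) + 8/3| = 16/(3(3z + 1)) < 16/(3·3z) = (16/9)/z.
Thus |(-8z - 8)/(3z + 1) + 8/3| < ε whenever z > (16/9)/ε.
Take M = (16/9)/ε. If z > M then |(-8z - 8)/(3z + 1) + 8/3| < (16/9)/z < ε.

M = (16/9)/ε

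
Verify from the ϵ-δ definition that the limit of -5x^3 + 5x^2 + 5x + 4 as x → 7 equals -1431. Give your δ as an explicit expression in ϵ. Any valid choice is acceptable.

Let ϵ > 0. We want δ > 0 such that 0 < |x − 7| < δ implies |(-5x^3 + 5x^2 + 5x + 4) + 1431| < ϵ.
(-5x^3 + 5x^2 + 5x + 4) + 1431 = -5x^3 + 5x^2 + 5x + 1435 = (x − 7)(-5x^2 - 30x - 205).
So |(-5x^3 + 5x^2 + 5x + 4) + 1431| = |x − 7|·|-5x^2 - 30x - 205|.
Assume first that |x − 7| < 1, so |x| < 8. Then |-5x^2 - 30x - 205| ≤ 5·8^2 + 30·8 + 205 = 765.
Hence |(-5x^3 + 5x^2 + 5x + 4) + 1431| ≤ 765|x − 7| < ϵ provided |x − 7| < ϵ/765.
Choosing δ = min(1, ϵ/765) ensures both conditions, hence |(-5x^3 + 5x^2 + 5x + 4) + 1431| < ϵ.

δ = min(1, ϵ/765)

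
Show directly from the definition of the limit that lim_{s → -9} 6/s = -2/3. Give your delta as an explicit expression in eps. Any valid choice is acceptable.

delta = min(9/2, (27/4)eps)

Fix eps > 0. We seek delta > 0 such that 0 < |s + 9| < delta implies |6/s + 2/3| < eps.
|6/s + 2/3| = 6·|-9 − s|/(9·|s|) = 6|s + 9|/(9|s|).
Require delta ≤ 9/2 so that |s| > 9 − 9/2 = 9/2, hence 9|s| > 81/2.
Then |6/s + 2/3| < 6|s + 9|/(81/2), which is < eps when |s + 9| < (27/4)eps.
Take delta = min(9/2, (27/4)eps). Then 0 < |s + 9| < delta gives both |s + 9| < 9/2 and |s + 9| < (27/4)eps, so |6/s + 2/3| < eps.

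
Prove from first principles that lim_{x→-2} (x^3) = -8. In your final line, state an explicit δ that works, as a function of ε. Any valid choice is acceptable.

δ = min(1, ε/19)

Let ε > 0 be given. We seek δ > 0 with 0 < |x + 2| < δ ⇒ |x^3 + 8| < ε.
Factor: x^3 + 8 = (x + 2)(x^2 - 2x + 4), so |x^3 + 8| = |x + 2|·|x^2 - 2x + 4|.
Impose δ ≤ 1 so that |x| < 3; then |x^2 - 2x + 4| ≤ 19.
Hence |x^3 + 8| ≤ 19|x + 2|, which is < ε once |x + 2| < ε/19.
Take δ = min(1, ε/19). If 0 < |x + 2| < δ then both bounds hold and |x^3 + 8| ≤ 19|x + 2| < 19·(ε/19) = ε.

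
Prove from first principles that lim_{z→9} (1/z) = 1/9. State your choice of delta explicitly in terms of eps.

Let eps > 0 be given. We seek delta > 0 such that 0 < |z − 9| < delta implies |1/z − (1/9)| < eps.
|1/z − (1/9)| = |9 − z|/(9·|z|) = |z − 9|/(9|z|).
Require delta ≤ 9/2 so that |z| > 9 − 9/2 = 9/2, hence 9|z| > 81/2.
Then |1/z − (1/9)| < |z − 9|/(81/2), which is < eps when |z − 9| < (81/2)eps.
Take delta = min(9/2, (81/2)eps). Then 0 < |z − 9| < delta gives both |z − 9| < 9/2 and |z − 9| < (81/2)eps, so |1/z − (1/9)| < eps.

delta = min(9/2, (81/2)eps)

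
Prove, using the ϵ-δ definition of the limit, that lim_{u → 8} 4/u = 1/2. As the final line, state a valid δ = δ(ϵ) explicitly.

δ = min(4, 8ϵ)

Fix ϵ > 0. We seek δ > 0 such that 0 < |u − 8| < δ implies |4/u − (1/2)| < ϵ.
|4/u − (1/2)| = 4·|8 − u|/(8·|u|) = 4|u − 8|/(8|u|).
Require δ ≤ 4 so that |u| > 8 − 4 = 4, hence 8|u| > 32.
Then |4/u − (1/2)| < 4|u − 8|/32, which is < ϵ when |u − 8| < 8ϵ.
Take δ = min(4, 8ϵ). Then 0 < |u − 8| < δ gives both |u − 8| < 4 and |u − 8| < 8ϵ, so |4/u − (1/2)| < ϵ.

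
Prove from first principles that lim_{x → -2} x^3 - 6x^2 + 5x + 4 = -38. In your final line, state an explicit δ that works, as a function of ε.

δ = min(2, ε/69)

Fix ε > 0. We want δ > 0 such that 0 < |x + 2| < δ implies |(x^3 - 6x^2 + 5x + 4) + 38| < ε.
(x^3 - 6x^2 + 5x + 4) + 38 = x^3 - 6x^2 + 5x + 42 = (x + 2)(x^2 - 8x + 21).
So |(x^3 - 6x^2 + 5x + 4) + 38| = |x + 2|·|x^2 - 8x + 21|.
Require δ ≤ 2. Then |x + 2| < 2 gives |x| < 4, and by the triangle inequality |x^2 - 8x + 21| ≤ 4^2 + 8·4 + 21 = 69.
Hence |(x^3 - 6x^2 + 5x + 4) + 38| ≤ 69|x + 2| < ε provided |x + 2| < ε/69.
Take δ = min(2, ε/69). Then 0 < |x + 2| < δ gives both |x + 2| < 2 and |x + 2| < ε/69, so |(x^3 - 6x^2 + 5x + 4) + 38| < ε.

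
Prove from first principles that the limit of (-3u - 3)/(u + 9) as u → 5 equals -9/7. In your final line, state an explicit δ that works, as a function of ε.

δ = min(7, (49/12)ε)

Suppose ε > 0. We want δ > 0 with 0 < |u − 5| < δ ⇒ |(-3u - 3)/(u + 9) + 9/7| < ε.
Combining over a common denominator, (-3u - 3)/(u + 9) + 9/7 = [(-3u - 3)·14 − (-18)·(u + 9)] / [14·(u + 9)] = -24(u − 5) / (14(u + 9)).
So |(-3u - 3)/(u + 9) + 9/7| = 24|u − 5| / (14·|u + 9|).
Restrict δ ≤ 7. Then |u − 5| < 7 gives |u + 9| = |(u − 5) + 14| ≥ 14 − 7 = 7.
Hence |(-3u - 3)/(u + 9) + 9/7| < 24|u − 5|/(14·7) = (12/49)|u − 5|, which is < ε once |u − 5| < (49/12)ε.
Take δ = min(7, (49/12)ε). Then 0 < |u − 5| < δ forces both bounds, so |(-3u - 3)/(u + 9) + 9/7| < ε.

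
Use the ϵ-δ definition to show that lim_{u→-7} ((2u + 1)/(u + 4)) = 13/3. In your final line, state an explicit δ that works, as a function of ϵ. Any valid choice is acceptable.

Fix ϵ > 0. We want δ > 0 with 0 < |u + 7| < δ ⇒ |(2u + 1)/(u + 4) − (13/3)| < ϵ.
Combining over a common denominator, (2u + 1)/(u + 4) − (13/3) = [(2u + 1)·(-3) − (-13)·(u + 4)] / [(-3)·(u + 4)] = 7(u + 7) / ((-3)(u + 4)).
So |(2u + 1)/(u + 4) − (13/3)| = 7|u + 7| / (3·|u + 4|).
Restrict δ ≤ 3/2. Then |u + 7| < 3/2 gives |u + 4| = |(u + 7) + (-3)| ≥ 3 − 3/2 = 3/2.
Hence |(2u + 1)/(u + 4) − (13/3)| < 7|u + 7|/(3·(3/2)) = (14/9)|u + 7|, which is < ϵ once |u + 7| < (9/14)ϵ.
Take δ = min(3/2, (9/14)ϵ). Then 0 < |u + 7| < δ forces both bounds, so |(2u + 1)/(u + 4) − (13/3)| < ϵ.

δ = min(3/2, (9/14)ϵ)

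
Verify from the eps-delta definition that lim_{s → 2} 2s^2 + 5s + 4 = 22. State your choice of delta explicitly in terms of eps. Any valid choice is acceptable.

Let eps > 0. We want delta > 0 such that 0 < |s − 2| < delta implies |(2s^2 + 5s + 4) − 22| < eps.
(2s^2 + 5s + 4) − 22 = 2s^2 + 5s - 18 = (s − 2)(2s + 9).
So |(2s^2 + 5s + 4) − 22| = |s − 2|·|2s + 9|.
Require delta ≤ 1. Then |s − 2| < 1 gives |s| < 3, and by the triangle inequality |2s + 9| ≤ 2·3 + 9 = 15.
Hence |(2s^2 + 5s + 4) − 22| ≤ 15|s − 2| < eps provided |s − 2| < eps/15.
Choosing delta = min(1, eps/15) ensures both conditions, hence |(2s^2 + 5s + 4) − 22| < eps.

delta = min(1, eps/15)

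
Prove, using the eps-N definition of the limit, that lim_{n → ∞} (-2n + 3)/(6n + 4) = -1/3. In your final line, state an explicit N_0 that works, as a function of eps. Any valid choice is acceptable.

Let eps > 0. For n ≥ 1, |(-2n + 3)/(6n + 4) + 1/3| = |26|/(6(6n + 4)) = 26/(6(6n + 4)).
Since 6n + 4 ≥ 6n for n ≥ 1, this is ≤ 26/(6·6n) = (13/18)/n.
So |(-2n + 3)/(6n + 4) + 1/3| < eps whenever n > (13/18)/eps.
Take N_0 = (13/18)/eps. If n > N_0 then |(-2n + 3)/(6n + 4) + 1/3| ≤ (13/18)/n < eps.

N_0 = (13/18)/eps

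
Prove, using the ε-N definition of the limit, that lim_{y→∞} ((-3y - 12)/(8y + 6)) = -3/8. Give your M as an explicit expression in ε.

Let ε > 0 be given. We seek M > 0 such that y > M implies |(-3y - 12)/(8y + 6) + 3/8| < ε.
(-3y - 12)/(8y + 6) + 3/8 = (8(-3y - 12) − (-3)(8y + 6)) / (8(8y + 6)) = -78/(8(8y + 6)).
For y > 0 we have 8y + 6 > 8y, so |(-3y - 12)/(8y + 6) + 3/8| = 78/(8(8y + 6)) < 78/(8·8y) = (39/32)/y.
Thus |(-3y - 12)/(8y + 6) + 3/8| < ε whenever y > (39/32)/ε.
Take M = (39/32)/ε. If y > M then |(-3y - 12)/(8y + 6) + 3/8| < (39/32)/y < ε.

M = (39/32)/ε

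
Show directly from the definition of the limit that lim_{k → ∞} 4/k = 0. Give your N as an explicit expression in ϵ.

Suppose ϵ > 0. For k ≥ 1, |4/k − 0| = 4/(k) ≤ 4/k.
We need 4/k < ϵ, i.e. k > 4/ϵ.
Take N = 4/ϵ. If k > N then |4/k| ≤ 4/k < ϵ.

N = 4/ϵ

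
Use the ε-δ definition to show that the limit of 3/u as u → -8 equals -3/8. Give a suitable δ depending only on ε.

Fix ε > 0. We seek δ > 0 such that 0 < |u + 8| < δ implies |3/u + 3/8| < ε.
|3/u + 3/8| = 3·|-8 − u|/(8·|u|) = 3|u + 8|/(8|u|).
Require δ ≤ 4 so that |u| > 8 − 4 = 4, hence 8|u| > 32.
Then |3/u + 3/8| < 3|u + 8|/32, which is < ε when |u + 8| < (32/3)ε.
Take δ = min(4, (32/3)ε). Then 0 < |u + 8| < δ gives both |u + 8| < 4 and |u + 8| < (32/3)ε, so |3/u + 3/8| < ε.

δ = min(4, (32/3)ε)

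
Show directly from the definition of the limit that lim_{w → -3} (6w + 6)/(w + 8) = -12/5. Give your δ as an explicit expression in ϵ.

Let ϵ > 0 be given. We want δ > 0 with 0 < |w + 3| < δ ⇒ |(6w + 6)/(w + 8) + 12/5| < ϵ.
Combining over a common denominator, (6w + 6)/(w + 8) + 12/5 = [(6w + 6)·5 − (-12)·(w + 8)] / [5·(w + 8)] = 42(w + 3) / (5(w + 8)).
So |(6w + 6)/(w + 8) + 12/5| = 42|w + 3| / (5·|w + 8|).
Require δ ≤ 5/2, so |w + 8| ≥ |5| − |w + 3| > 5 − 5/2 = 5/2.
Hence |(6w + 6)/(w + 8) + 12/5| < 42|w + 3|/(5·(5/2)) = (84/25)|w + 3|, which is < ϵ once |w + 3| < (25/84)ϵ.
Take δ = min(5/2, (25/84)ϵ). Then 0 < |w + 3| < δ forces both bounds, so |(6w + 6)/(w + 8) + 12/5| < ϵ.

δ = min(5/2, (25/84)ϵ)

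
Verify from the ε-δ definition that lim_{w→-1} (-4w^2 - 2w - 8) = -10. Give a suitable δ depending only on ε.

δ = min(1, ε/10)

Let ε > 0 be given. We want δ > 0 such that 0 < |w + 1| < δ implies |(-4w^2 - 2w - 8) + 10| < ε.
(-4w^2 - 2w - 8) + 10 = -4w^2 - 2w + 2 = (w + 1)(-4w + 2).
So |(-4w^2 - 2w - 8) + 10| = |w + 1|·|-4w + 2|.
Assume first that |w + 1| < 1, so |w| < 2. Then |-4w + 2| ≤ 4·2 + 2 = 10.
Hence |(-4w^2 - 2w - 8) + 10| ≤ 10|w + 1| < ε provided |w + 1| < ε/10.
Choosing δ = min(1, ε/10) ensures both conditions, hence |(-4w^2 - 2w - 8) + 10| < ε.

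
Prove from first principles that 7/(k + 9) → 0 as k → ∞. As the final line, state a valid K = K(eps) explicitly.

Let eps > 0. For k ≥ 1, |7/(k + 9) − 0| = 7/(k + 9) ≤ 7/k.
We need 7/k < eps, i.e. k > 7/eps.
Take K = 7/eps. If k > K then |7/(k + 9)| ≤ 7/k < eps.

K = 7/eps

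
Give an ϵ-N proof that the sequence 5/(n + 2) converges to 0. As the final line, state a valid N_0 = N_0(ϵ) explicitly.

Let ϵ > 0. For n ≥ 1, |5/(n + 2) − 0| = 5/(n + 2) ≤ 5/n.
We need 5/n < ϵ, i.e. n > 5/ϵ.
Take N_0 = 5/ϵ. If n > N_0 then |5/(n + 2)| ≤ 5/n < ϵ.

N_0 = 5/ϵ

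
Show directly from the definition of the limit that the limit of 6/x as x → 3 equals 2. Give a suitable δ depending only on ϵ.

δ = min(3/2, (3/4)ϵ)

Suppose ϵ > 0. We seek δ > 0 such that 0 < |x − 3| < δ implies |6/x − 2| < ϵ.
|6/x − 2| = 6·|3 − x|/(3·|x|) = 6|x − 3|/(3|x|).
Restrict δ ≤ 3/2. Then |x − 3| < 3/2 gives |x| > 3/2, so 3|x| > 9/2.
Then |6/x − 2| < 6|x − 3|/(9/2), which is < ϵ when |x − 3| < (3/4)ϵ.
Take δ = min(3/2, (3/4)ϵ). Then 0 < |x − 3| < δ gives both |x − 3| < 3/2 and |x − 3| < (3/4)ϵ, so |6/x − 2| < ϵ.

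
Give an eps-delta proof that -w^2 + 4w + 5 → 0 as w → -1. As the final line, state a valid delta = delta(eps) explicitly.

Suppose eps > 0. We want delta > 0 such that 0 < |w + 1| < delta implies |(-w^2 + 4w + 5)| < eps.
(-w^2 + 4w + 5) = -w^2 + 4w + 5 = (w + 1)(-w + 5).
So |(-w^2 + 4w + 5)| = |w + 1|·|-w + 5|.
Require delta ≤ 1. Then |w + 1| < 1 gives |w| < 2, and by the triangle inequality |-w + 5| ≤ 2 + 5 = 7.
Hence |(-w^2 + 4w + 5)| ≤ 7|w + 1| < eps provided |w + 1| < eps/7.
Take delta = min(1, eps/7). Then 0 < |w + 1| < delta gives both |w + 1| < 1 and |w + 1| < eps/7, so |(-w^2 + 4w + 5)| < eps.

delta = min(1, eps/7)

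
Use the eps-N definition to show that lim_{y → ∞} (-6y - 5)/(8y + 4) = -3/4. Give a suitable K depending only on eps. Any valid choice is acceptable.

Let eps > 0 be given. We seek K > 0 such that y > K implies |(-6y - 5)/(8y + 4) + 3/4| < eps.
(-6y - 5)/(8y + 4) + 3/4 = (8(-6y - 5) − (-6)(8y + 4)) / (8(8y + 4)) = -16/(8(8y + 4)).
For y > 0 we have 8y + 4 > 8y, so |(-6y - 5)/(8y + 4) + 3/4| = 16/(8(8y + 4)) < 16/(8·8y) = (1/4)/y.
Thus |(-6y - 5)/(8y + 4) + 3/4| < eps whenever y > (1/4)/eps.
Take K = (1/4)/eps. If y > K then |(-6y - 5)/(8y + 4) + 3/4| < (1/4)/y < eps.

K = (1/4)/eps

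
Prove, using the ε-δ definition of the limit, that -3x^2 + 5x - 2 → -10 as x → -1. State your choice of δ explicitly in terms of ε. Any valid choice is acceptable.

Fix ε > 0. We want δ > 0 such that 0 < |x + 1| < δ implies |(-3x^2 + 5x - 2) + 10| < ε.
(-3x^2 + 5x - 2) + 10 = -3x^2 + 5x + 8 = (x + 1)(-3x + 8).
So |(-3x^2 + 5x - 2) + 10| = |x + 1|·|-3x + 8|.
Assume first that |x + 1| < 1, so |x| < 2. Then |-3x + 8| ≤ 3·2 + 8 = 14.
Hence |(-3x^2 + 5x - 2) + 10| ≤ 14|x + 1| < ε provided |x + 1| < ε/14.
Choosing δ = min(1, ε/14) ensures both conditions, hence |(-3x^2 + 5x - 2) + 10| < ε.

δ = min(1, ε/14)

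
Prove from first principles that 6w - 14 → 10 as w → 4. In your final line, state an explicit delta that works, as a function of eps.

delta = eps/6

Suppose eps > 0. We need delta > 0 so that 0 < |w − 4| < delta implies |(6w - 14) − 10| < eps.
Since (6w - 14) − 10 = 6(w − 4), we have |(6w - 14) − 10| = 6|w − 4|.
So 6|w − 4| < eps exactly when |w − 4| < eps/6.
Take delta = eps/6. If 0 < |w − 4| < delta then |(6w - 14) − 10| = 6|w − 4| < 6·(eps/6) = eps.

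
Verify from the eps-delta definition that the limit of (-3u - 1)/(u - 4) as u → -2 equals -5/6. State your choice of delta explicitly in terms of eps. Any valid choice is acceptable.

delta = min(3, (18/13)eps)

Let eps > 0. We want delta > 0 with 0 < |u + 2| < delta ⇒ |(-3u - 1)/(u - 4) + 5/6| < eps.
Combining over a common denominator, (-3u - 1)/(u - 4) + 5/6 = [(-3u - 1)·(-6) − 5·(u - 4)] / [(-6)·(u - 4)] = 13(u + 2) / ((-6)(u - 4)).
So |(-3u - 1)/(u - 4) + 5/6| = 13|u + 2| / (6·|u − 4|).
Require delta ≤ 3, so |u − 4| ≥ |-6| − |u + 2| > 6 − 3 = 3.
Hence |(-3u - 1)/(u - 4) + 5/6| < 13|u + 2|/(6·3) = (13/18)|u + 2|, which is < eps once |u + 2| < (18/13)eps.
Take delta = min(3, (18/13)eps). Then 0 < |u + 2| < delta forces both bounds, so |(-3u - 1)/(u - 4) + 5/6| < eps.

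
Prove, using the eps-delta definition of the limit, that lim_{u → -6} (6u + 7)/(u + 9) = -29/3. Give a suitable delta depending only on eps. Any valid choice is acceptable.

Let eps > 0 be given. We want delta > 0 with 0 < |u + 6| < delta ⇒ |(6u + 7)/(u + 9) + 29/3| < eps.
Combining over a common denominator, (6u + 7)/(u + 9) + 29/3 = [(6u + 7)·3 − (-29)·(u + 9)] / [3·(u + 9)] = 47(u + 6) / (3(u + 9)).
So |(6u + 7)/(u + 9) + 29/3| = 47|u + 6| / (3·|u + 9|).
Restrict delta ≤ 3/2. Then |u + 6| < 3/2 gives |u + 9| = |(u + 6) + 3| ≥ 3 − 3/2 = 3/2.
Hence |(6u + 7)/(u + 9) + 29/3| < 47|u + 6|/(3·(3/2)) = (94/9)|u + 6|, which is < eps once |u + 6| < (9/94)eps.
Take delta = min(3/2, (9/94)eps). Then 0 < |u + 6| < delta forces both bounds, so |(6u + 7)/(u + 9) + 29/3| < eps.

delta = min(3/2, (9/94)eps)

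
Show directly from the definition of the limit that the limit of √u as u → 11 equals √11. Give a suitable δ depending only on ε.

Let ε > 0. We want δ > 0 such that 0 < |u − 11| < δ implies |√u − √11| < ε.
Rationalise: √u − √11 = (u − 11)/(√u + √11), so |√u − √11| = |u − 11|/(√u + √11).
Restrict δ ≤ 11 so that |u − 11| < 11 forces u > 0, and then √u + √11 > √11.
Hence |√u − √11| < |u − 11|/√11, which is < ε once |u − 11| < √11·ε.
Take δ = min(11, √11·ε). If 0 < |u − 11| < δ then u > 0 and |√u − √11| < |u − 11|/√11 < ε.

δ = min(11, √11·ε)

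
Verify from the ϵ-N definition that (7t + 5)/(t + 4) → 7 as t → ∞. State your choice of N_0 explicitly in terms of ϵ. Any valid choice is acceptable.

N_0 = 23/ϵ

Let ϵ > 0 be given. We seek N_0 > 0 such that t > N_0 implies |(7t + 5)/(t + 4) − 7| < ϵ.
(7t + 5)/(t + 4) − 7 = ((7t + 5) − 7(t + 4)) / ((t + 4)) = -23/((t + 4)).
For t > 0 we have t + 4 > t, so |(7t + 5)/(t + 4) − 7| = 23/((t + 4)) < 23/(t) = 23/t.
Thus |(7t + 5)/(t + 4) − 7| < ϵ whenever t > 23/ϵ.
Take N_0 = 23/ϵ. If t > N_0 then |(7t + 5)/(t + 4) − 7| < 23/t < ϵ.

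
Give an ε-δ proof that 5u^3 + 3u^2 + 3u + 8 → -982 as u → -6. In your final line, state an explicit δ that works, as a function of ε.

δ = min(2, ε/701)

Fix ε > 0. We want δ > 0 such that 0 < |u + 6| < δ implies |(5u^3 + 3u^2 + 3u + 8) + 982| < ε.
(5u^3 + 3u^2 + 3u + 8) + 982 = 5u^3 + 3u^2 + 3u + 990 = (u + 6)(5u^2 - 27u + 165).
So |(5u^3 + 3u^2 + 3u + 8) + 982| = |u + 6|·|5u^2 - 27u + 165|.
Require δ ≤ 2. Then |u + 6| < 2 gives |u| < 8, and by the triangle inequality |5u^2 - 27u + 165| ≤ 5·8^2 + 27·8 + 165 = 701.
Hence |(5u^3 + 3u^2 + 3u + 8) + 982| ≤ 701|u + 6| < ε provided |u + 6| < ε/701.
Take δ = min(2, ε/701). Then 0 < |u + 6| < δ gives both |u + 6| < 2 and |u + 6| < ε/701, so |(5u^3 + 3u^2 + 3u + 8) + 982| < ε.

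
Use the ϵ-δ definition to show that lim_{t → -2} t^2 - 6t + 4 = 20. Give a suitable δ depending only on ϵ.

Suppose ϵ > 0. We want δ > 0 such that 0 < |t + 2| < δ implies |(t^2 - 6t + 4) − 20| < ϵ.
(t^2 - 6t + 4) − 20 = t^2 - 6t - 16 = (t + 2)(t - 8).
So |(t^2 - 6t + 4) − 20| = |t + 2|·|t - 8|.
Assume first that |t + 2| < 1, so |t| < 3. Then |t - 8| ≤ 3 + 8 = 11.
Hence |(t^2 - 6t + 4) − 20| ≤ 11|t + 2| < ϵ provided |t + 2| < ϵ/11.
Take δ = min(1, ϵ/11). Then 0 < |t + 2| < δ gives both |t + 2| < 1 and |t + 2| < ϵ/11, so |(t^2 - 6t + 4) − 20| < ϵ.

δ = min(1, ϵ/11)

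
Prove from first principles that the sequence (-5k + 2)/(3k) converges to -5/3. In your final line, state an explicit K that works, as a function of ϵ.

K = (2/3)/ϵ

Let ϵ > 0. For k ≥ 1, |(-5k + 2)/(3k) + 5/3| = |6|/(3(3k)) = 6/(3(3k)).
Since 3k ≥ 3k for k ≥ 1, this is ≤ 6/(3·3k) = (2/3)/k.
So |(-5k + 2)/(3k) + 5/3| < ϵ whenever k > (2/3)/ϵ.
Take K = (2/3)/ϵ. If k > K then |(-5k + 2)/(3k) + 5/3| ≤ (2/3)/k < ϵ.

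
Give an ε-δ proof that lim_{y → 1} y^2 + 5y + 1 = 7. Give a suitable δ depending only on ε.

δ = min(1, ε/8)

Let ε > 0 be given. We want δ > 0 such that 0 < |y − 1| < δ implies |(y^2 + 5y + 1) − 7| < ε.
(y^2 + 5y + 1) − 7 = y^2 + 5y - 6 = (y − 1)(y + 6).
So |(y^2 + 5y + 1) − 7| = |y − 1|·|y + 6|.
Assume first that |y − 1| < 1, so |y| < 2. Then |y + 6| ≤ 2 + 6 = 8.
Hence |(y^2 + 5y + 1) − 7| ≤ 8|y − 1| < ε provided |y − 1| < ε/8.
Take δ = min(1, ε/8). Then 0 < |y − 1| < δ gives both |y − 1| < 1 and |y − 1| < ε/8, so |(y^2 + 5y + 1) − 7| < ε.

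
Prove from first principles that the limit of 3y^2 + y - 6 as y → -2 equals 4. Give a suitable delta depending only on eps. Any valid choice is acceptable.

delta = min(1, eps/14)

Let eps > 0 be given. We want delta > 0 such that 0 < |y + 2| < delta implies |(3y^2 + y - 6) − 4| < eps.
(3y^2 + y - 6) − 4 = 3y^2 + y - 10 = (y + 2)(3y - 5).
So |(3y^2 + y - 6) − 4| = |y + 2|·|3y - 5|.
Assume first that |y + 2| < 1, so |y| < 3. Then |3y - 5| ≤ 3·3 + 5 = 14.
Hence |(3y^2 + y - 6) − 4| ≤ 14|y + 2| < eps provided |y + 2| < eps/14.
Take delta = min(1, eps/14). Then 0 < |y + 2| < delta gives both |y + 2| < 1 and |y + 2| < eps/14, so |(3y^2 + y - 6) − 4| < eps.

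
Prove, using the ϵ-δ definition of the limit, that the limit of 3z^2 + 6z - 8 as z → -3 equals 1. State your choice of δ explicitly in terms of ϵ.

δ = min(1, ϵ/15)

Fix ϵ > 0. We want δ > 0 such that 0 < |z + 3| < δ implies |(3z^2 + 6z - 8) − 1| < ϵ.
(3z^2 + 6z - 8) − 1 = 3z^2 + 6z - 9 = (z + 3)(3z - 3).
So |(3z^2 + 6z - 8) − 1| = |z + 3|·|3z - 3|.
Require δ ≤ 1. Then |z + 3| < 1 gives |z| < 4, and by the triangle inequality |3z - 3| ≤ 3·4 + 3 = 15.
Hence |(3z^2 + 6z - 8) − 1| ≤ 15|z + 3| < ϵ provided |z + 3| < ϵ/15.
Take δ = min(1, ϵ/15). Then 0 < |z + 3| < δ gives both |z + 3| < 1 and |z + 3| < ϵ/15, so |(3z^2 + 6z - 8) − 1| < ϵ.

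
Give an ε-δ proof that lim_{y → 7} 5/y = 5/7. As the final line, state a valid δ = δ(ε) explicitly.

Let ε > 0. We seek δ > 0 such that 0 < |y − 7| < δ implies |5/y − (5/7)| < ε.
|5/y − (5/7)| = 5·|7 − y|/(7·|y|) = 5|y − 7|/(7|y|).
Require δ ≤ 7/2 so that |y| > 7 − 7/2 = 7/2, hence 7|y| > 49/2.
Then |5/y − (5/7)| < 5|y − 7|/(49/2), which is < ε when |y − 7| < (49/10)ε.
Take δ = min(7/2, (49/10)ε). Then 0 < |y − 7| < δ gives both |y − 7| < 7/2 and |y − 7| < (49/10)ε, so |5/y − (5/7)| < ε.

δ = min(7/2, (49/10)ε)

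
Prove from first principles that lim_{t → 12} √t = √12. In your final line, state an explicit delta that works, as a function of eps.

delta = min(12, √12·eps)

Fix eps > 0. We want delta > 0 such that 0 < |t − 12| < delta implies |√t − √12| < eps.
Multiplying by the conjugate, |√t − √12| = |t − 12|/(√t + √12).
Restrict delta ≤ 12 so that |t − 12| < 12 forces t > 0, and then √t + √12 > √12.
Hence |√t − √12| < |t − 12|/√12, which is < eps once |t − 12| < √12·eps.
Take delta = min(12, √12·eps). If 0 < |t − 12| < delta then t > 0 and |√t − √12| < |t − 12|/√12 < eps.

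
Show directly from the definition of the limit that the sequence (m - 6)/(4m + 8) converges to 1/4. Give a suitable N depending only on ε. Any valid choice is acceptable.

Let ε > 0 be given. For m ≥ 1, |(m - 6)/(4m + 8) − (1/4)| = |-32|/(4(4m + 8)) = 32/(4(4m + 8)).
Since 4m + 8 ≥ 4m for m ≥ 1, this is ≤ 32/(4·4m) = 2/m.
So |(m - 6)/(4m + 8) − (1/4)| < ε whenever m > 2/ε.
Take N = 2/ε. If m > N then |(m - 6)/(4m + 8) − (1/4)| ≤ 2/m < ε.

N = 2/ε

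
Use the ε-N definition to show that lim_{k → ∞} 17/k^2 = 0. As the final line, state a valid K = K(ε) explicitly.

Fix ε > 0. For k ≥ 1, |17/k^2 − 0| = 17/k^2.
17/k^2 < ε ⇔ k^2 > 17/ε ⇔ k > (17/ε)^{1/2}.
Take K = (17/ε)^{1/2}. Then k > K implies 17/k^2 < ε.

K = (17/ε)^{1/2}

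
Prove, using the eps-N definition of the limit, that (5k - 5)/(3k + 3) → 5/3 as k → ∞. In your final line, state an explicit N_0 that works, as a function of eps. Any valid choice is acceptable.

N_0 = (10/3)/eps

Let eps > 0. For k ≥ 1, |(5k - 5)/(3k + 3) − (5/3)| = |-30|/(3(3k + 3)) = 30/(3(3k + 3)).
Since 3k + 3 ≥ 3k for k ≥ 1, this is ≤ 30/(3·3k) = (10/3)/k.
So |(5k - 5)/(3k + 3) − (5/3)| < eps whenever k > (10/3)/eps.
Take N_0 = (10/3)/eps. If k > N_0 then |(5k - 5)/(3k + 3) − (5/3)| ≤ (10/3)/k < eps.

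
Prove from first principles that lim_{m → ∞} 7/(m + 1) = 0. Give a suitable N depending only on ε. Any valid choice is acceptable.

N = 7/ε

Let ε > 0. For m ≥ 1, |7/(m + 1) − 0| = 7/(m + 1) ≤ 7/m.
We need 7/m < ε, i.e. m > 7/ε.
Take N = 7/ε. If m > N then |7/(m + 1)| ≤ 7/m < ε.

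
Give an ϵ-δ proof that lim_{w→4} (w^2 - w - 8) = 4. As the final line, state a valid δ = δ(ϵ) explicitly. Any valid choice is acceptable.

δ = min(1, ϵ/8)

Let ϵ > 0. We want δ > 0 such that 0 < |w − 4| < δ implies |(w^2 - w - 8) − 4| < ϵ.
(w^2 - w - 8) − 4 = w^2 - w - 12 = (w − 4)(w + 3).
So |(w^2 - w - 8) − 4| = |w − 4|·|w + 3|.
Assume first that |w − 4| < 1, so |w| < 5. Then |w + 3| ≤ 5 + 3 = 8.
Hence |(w^2 - w - 8) − 4| ≤ 8|w − 4| < ϵ provided |w − 4| < ϵ/8.
Choosing δ = min(1, ϵ/8) ensures both conditions, hence |(w^2 - w - 8) − 4| < ϵ.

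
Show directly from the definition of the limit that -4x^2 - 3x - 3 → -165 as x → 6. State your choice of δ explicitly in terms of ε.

δ = min(2, ε/59)

Let ε > 0. We want δ > 0 such that 0 < |x − 6| < δ implies |(-4x^2 - 3x - 3) + 165| < ε.
(-4x^2 - 3x - 3) + 165 = -4x^2 - 3x + 162 = (x − 6)(-4x - 27).
So |(-4x^2 - 3x - 3) + 165| = |x − 6|·|-4x - 27|.
Require δ ≤ 2. Then |x − 6| < 2 gives |x| < 8, and by the triangle inequality |-4x - 27| ≤ 4·8 + 27 = 59.
Hence |(-4x^2 - 3x - 3) + 165| ≤ 59|x − 6| < ε provided |x − 6| < ε/59.
Choosing δ = min(2, ε/59) ensures both conditions, hence |(-4x^2 - 3x - 3) + 165| < ε.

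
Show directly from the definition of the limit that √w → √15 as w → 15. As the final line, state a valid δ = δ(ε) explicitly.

δ = min(15, √15·ε)

Fix ε > 0. We want δ > 0 such that 0 < |w − 15| < δ implies |√w − √15| < ε.
Rationalise: √w − √15 = (w − 15)/(√w + √15), so |√w − √15| = |w − 15|/(√w + √15).
Restrict δ ≤ 15 so that |w − 15| < 15 forces w > 0, and then √w + √15 > √15.
Hence |√w − √15| < |w − 15|/√15, which is < ε once |w − 15| < √15·ε.
Take δ = min(15, √15·ε). If 0 < |w − 15| < δ then w > 0 and |√w − √15| < |w − 15|/√15 < ε.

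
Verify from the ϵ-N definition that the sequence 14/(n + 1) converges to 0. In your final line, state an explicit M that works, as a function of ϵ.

M = 14/ϵ

Suppose ϵ > 0. For n ≥ 1, |14/(n + 1) − 0| = 14/(n + 1) ≤ 14/n.
We need 14/n < ϵ, i.e. n > 14/ϵ.
Take M = 14/ϵ. If n > M then |14/(n + 1)| ≤ 14/n < ϵ.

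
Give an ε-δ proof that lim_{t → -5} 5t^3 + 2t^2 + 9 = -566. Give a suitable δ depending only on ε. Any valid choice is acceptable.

Suppose ε > 0. We want δ > 0 such that 0 < |t + 5| < δ implies |(5t^3 + 2t^2 + 9) + 566| < ε.
(5t^3 + 2t^2 + 9) + 566 = 5t^3 + 2t^2 + 575 = (t + 5)(5t^2 - 23t + 115).
So |(5t^3 + 2t^2 + 9) + 566| = |t + 5|·|5t^2 - 23t + 115|.
Assume first that |t + 5| < 1, so |t| < 6. Then |5t^2 - 23t + 115| ≤ 5·6^2 + 23·6 + 115 = 433.
Hence |(5t^3 + 2t^2 + 9) + 566| ≤ 433|t + 5| < ε provided |t + 5| < ε/433.
Take δ = min(1, ε/433). Then 0 < |t + 5| < δ gives both |t + 5| < 1 and |t + 5| < ε/433, so |(5t^3 + 2t^2 + 9) + 566| < ε.

δ = min(1, ε/433)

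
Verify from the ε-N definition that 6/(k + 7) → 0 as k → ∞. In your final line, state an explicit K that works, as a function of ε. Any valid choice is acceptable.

K = 6/ε

Fix ε > 0. For k ≥ 1, |6/(k + 7) − 0| = 6/(k + 7) ≤ 6/k.
We need 6/k < ε, i.e. k > 6/ε.
Take K = 6/ε. If k > K then |6/(k + 7)| ≤ 6/k < ε.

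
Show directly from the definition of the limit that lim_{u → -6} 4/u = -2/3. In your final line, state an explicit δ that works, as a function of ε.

Let ε > 0 be given. We seek δ > 0 such that 0 < |u + 6| < δ implies |4/u + 2/3| < ε.
|4/u + 2/3| = 4·|-6 − u|/(6·|u|) = 4|u + 6|/(6|u|).
Require δ ≤ 3 so that |u| > 6 − 3 = 3, hence 6|u| > 18.
Then |4/u + 2/3| < 4|u + 6|/18, which is < ε when |u + 6| < (9/2)ε.
Take δ = min(3, (9/2)ε). Then 0 < |u + 6| < δ gives both |u + 6| < 3 and |u + 6| < (9/2)ε, so |4/u + 2/3| < ε.

δ = min(3, (9/2)ε)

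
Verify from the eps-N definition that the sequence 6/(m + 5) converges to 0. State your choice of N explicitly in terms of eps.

Suppose eps > 0. For m ≥ 1, |6/(m + 5) − 0| = 6/(m + 5) ≤ 6/m.
We need 6/m < eps, i.e. m > 6/eps.
Take N = 6/eps. If m > N then |6/(m + 5)| ≤ 6/m < eps.

N = 6/eps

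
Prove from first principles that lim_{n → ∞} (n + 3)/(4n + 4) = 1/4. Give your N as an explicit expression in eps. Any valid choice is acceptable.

Fix eps > 0. For n ≥ 1, |(n + 3)/(4n + 4) − (1/4)| = |8|/(4(4n + 4)) = 8/(4(4n + 4)).
Since 4n + 4 ≥ 4n for n ≥ 1, this is ≤ 8/(4·4n) = (1/2)/n.
So |(n + 3)/(4n + 4) − (1/4)| < eps whenever n > (1/2)/eps.
Take N = (1/2)/eps. If n > N then |(n + 3)/(4n + 4) − (1/4)| ≤ (1/2)/n < eps.

N = (1/2)/eps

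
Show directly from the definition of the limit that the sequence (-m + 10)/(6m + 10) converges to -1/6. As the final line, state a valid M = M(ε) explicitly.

Let ε > 0. For m ≥ 1, |(-m + 10)/(6m + 10) + 1/6| = |70|/(6(6m + 10)) = 70/(6(6m + 10)).
Since 6m + 10 ≥ 6m for m ≥ 1, this is ≤ 70/(6·6m) = (35/18)/m.
So |(-m + 10)/(6m + 10) + 1/6| < ε whenever m > (35/18)/ε.
Take M = (35/18)/ε. If m > M then |(-m + 10)/(6m + 10) + 1/6| ≤ (35/18)/m < ε.

M = (35/18)/ε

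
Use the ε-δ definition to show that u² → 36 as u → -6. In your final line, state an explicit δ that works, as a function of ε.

Fix ε > 0. We seek δ > 0 with 0 < |u + 6| < δ ⇒ |u² − 36| < ε.
Factor: u² − 36 = (u + 6)(u - 6), so |u² − 36| = |u + 6|·|u - 6|.
Impose δ ≤ 1 so that |u| < 7; then |u - 6| ≤ 13.
Hence |u² − 36| ≤ 13|u + 6|, which is < ε once |u + 6| < ε/13.
Take δ = min(1, ε/13). If 0 < |u + 6| < δ then both bounds hold and |u² − 36| ≤ 13|u + 6| < 13·(ε/13) = ε.

δ = min(1, ε/13)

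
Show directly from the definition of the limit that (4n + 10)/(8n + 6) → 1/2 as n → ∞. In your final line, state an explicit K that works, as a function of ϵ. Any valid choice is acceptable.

K = (7/8)/ϵ

Suppose ϵ > 0. For n ≥ 1, |(4n + 10)/(8n + 6) − (1/2)| = |56|/(8(8n + 6)) = 56/(8(8n + 6)).
Since 8n + 6 ≥ 8n for n ≥ 1, this is ≤ 56/(8·8n) = (7/8)/n.
So |(4n + 10)/(8n + 6) − (1/2)| < ϵ whenever n > (7/8)/ϵ.
Take K = (7/8)/ϵ. If n > K then |(4n + 10)/(8n + 6) − (1/2)| ≤ (7/8)/n < ϵ.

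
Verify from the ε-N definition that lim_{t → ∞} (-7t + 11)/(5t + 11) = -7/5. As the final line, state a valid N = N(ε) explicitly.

Let ε > 0. We seek N > 0 such that t > N implies |(-7t + 11)/(5t + 11) + 7/5| < ε.
(-7t + 11)/(5t + 11) + 7/5 = (5(-7t + 11) − (-7)(5t + 11)) / (5(5t + 11)) = 132/(5(5t + 11)).
For t > 0 we have 5t + 11 > 5t, so |(-7t + 11)/(5t + 11) + 7/5| = 132/(5(5t + 11)) < 132/(5·5t) = (132/25)/t.
Thus |(-7t + 11)/(5t + 11) + 7/5| < ε whenever t > (132/25)/ε.
Take N = (132/25)/ε. If t > N then |(-7t + 11)/(5t + 11) + 7/5| < (132/25)/t < ε.

N = (132/25)/ε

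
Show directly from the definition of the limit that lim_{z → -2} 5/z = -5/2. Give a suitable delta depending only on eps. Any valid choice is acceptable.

Suppose eps > 0. We seek delta > 0 such that 0 < |z + 2| < delta implies |5/z + 5/2| < eps.
|5/z + 5/2| = 5·|-2 − z|/(2·|z|) = 5|z + 2|/(2|z|).
Require delta ≤ 1 so that |z| > 2 − 1 = 1, hence 2|z| > 2.
Then |5/z + 5/2| < 5|z + 2|/2, which is < eps when |z + 2| < (2/5)eps.
Take delta = min(1, (2/5)eps). Then 0 < |z + 2| < delta gives both |z + 2| < 1 and |z + 2| < (2/5)eps, so |5/z + 5/2| < eps.

delta = min(1, (2/5)eps)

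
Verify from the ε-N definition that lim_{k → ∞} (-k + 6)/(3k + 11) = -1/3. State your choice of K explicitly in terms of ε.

Let ε > 0. For k ≥ 1, |(-k + 6)/(3k + 11) + 1/3| = |29|/(3(3k + 11)) = 29/(3(3k + 11)).
Since 3k + 11 ≥ 3k for k ≥ 1, this is ≤ 29/(3·3k) = (29/9)/k.
So |(-k + 6)/(3k + 11) + 1/3| < ε whenever k > (29/9)/ε.
Take K = (29/9)/ε. If k > K then |(-k + 6)/(3k + 11) + 1/3| ≤ (29/9)/k < ε.

K = (29/9)/ε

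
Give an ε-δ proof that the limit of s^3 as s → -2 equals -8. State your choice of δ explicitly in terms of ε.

δ = min(1, ε/19)

Let ε > 0. We seek δ > 0 with 0 < |s + 2| < δ ⇒ |s^3 + 8| < ε.
Factor: s^3 + 8 = (s + 2)(s^2 - 2s + 4), so |s^3 + 8| = |s + 2|·|s^2 - 2s + 4|.
Impose δ ≤ 1 so that |s| < 3; then |s^2 - 2s + 4| ≤ 19.
Hence |s^3 + 8| ≤ 19|s + 2|, which is < ε once |s + 2| < ε/19.
Take δ = min(1, ε/19). If 0 < |s + 2| < δ then both bounds hold and |s^3 + 8| ≤ 19|s + 2| < 19·(ε/19) = ε.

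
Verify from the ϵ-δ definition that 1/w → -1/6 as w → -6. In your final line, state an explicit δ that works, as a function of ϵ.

Suppose ϵ > 0. We seek δ > 0 such that 0 < |w + 6| < δ implies |1/w + 1/6| < ϵ.
|1/w + 1/6| = |-6 − w|/(6·|w|) = |w + 6|/(6|w|).
Require δ ≤ 3 so that |w| > 6 − 3 = 3, hence 6|w| > 18.
Then |1/w + 1/6| < |w + 6|/18, which is < ϵ when |w + 6| < 18ϵ.
Take δ = min(3, 18ϵ). Then 0 < |w + 6| < δ gives both |w + 6| < 3 and |w + 6| < 18ϵ, so |1/w + 1/6| < ϵ.

δ = min(3, 18ϵ)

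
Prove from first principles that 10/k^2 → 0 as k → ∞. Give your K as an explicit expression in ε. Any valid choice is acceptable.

Fix ε > 0. For k ≥ 1, |10/k^2 − 0| = 10/k^2.
10/k^2 < ε ⇔ k^2 > 10/ε ⇔ k > (10/ε)^{1/2}.
Take K = (10/ε)^{1/2}. Then k > K implies 10/k^2 < ε.

K = (10/ε)^{1/2}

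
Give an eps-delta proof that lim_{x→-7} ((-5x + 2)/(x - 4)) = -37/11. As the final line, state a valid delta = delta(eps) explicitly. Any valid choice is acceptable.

Let eps > 0. We want delta > 0 with 0 < |x + 7| < delta ⇒ |(-5x + 2)/(x - 4) + 37/11| < eps.
Combining over a common denominator, (-5x + 2)/(x - 4) + 37/11 = [(-5x + 2)·(-11) − 37·(x - 4)] / [(-11)·(x - 4)] = 18(x + 7) / ((-11)(x - 4)).
So |(-5x + 2)/(x - 4) + 37/11| = 18|x + 7| / (11·|x − 4|).
Require delta ≤ 11/2, so |x − 4| ≥ |-11| − |x + 7| > 11 − 11/2 = 11/2.
Hence |(-5x + 2)/(x - 4) + 37/11| < 18|x + 7|/(11·(11/2)) = (36/121)|x + 7|, which is < eps once |x + 7| < (121/36)eps.
Take delta = min(11/2, (121/36)eps). Then 0 < |x + 7| < delta forces both bounds, so |(-5x + 2)/(x - 4) + 37/11| < eps.

delta = min(11/2, (121/36)eps)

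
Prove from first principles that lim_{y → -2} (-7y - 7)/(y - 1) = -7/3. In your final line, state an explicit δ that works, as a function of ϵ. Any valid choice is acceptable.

Let ϵ > 0 be given. We want δ > 0 with 0 < |y + 2| < δ ⇒ |(-7y - 7)/(y - 1) + 7/3| < ϵ.
Combining over a common denominator, (-7y - 7)/(y - 1) + 7/3 = [(-7y - 7)·(-3) − 7·(y - 1)] / [(-3)·(y - 1)] = 14(y + 2) / ((-3)(y - 1)).
So |(-7y - 7)/(y - 1) + 7/3| = 14|y + 2| / (3·|y − 1|).
Require δ ≤ 3/2, so |y − 1| ≥ |-3| − |y + 2| > 3 − 3/2 = 3/2.
Hence |(-7y - 7)/(y - 1) + 7/3| < 14|y + 2|/(3·(3/2)) = (28/9)|y + 2|, which is < ϵ once |y + 2| < (9/28)ϵ.
Take δ = min(3/2, (9/28)ϵ). Then 0 < |y + 2| < δ forces both bounds, so |(-7y - 7)/(y - 1) + 7/3| < ϵ.

δ = min(3/2, (9/28)ϵ)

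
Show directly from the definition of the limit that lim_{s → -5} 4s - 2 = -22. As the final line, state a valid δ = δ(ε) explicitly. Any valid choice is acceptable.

Fix ε > 0. We need δ > 0 so that 0 < |s + 5| < δ implies |(4s - 2) + 22| < ε.
|(4s - 2) + 22| = |4s + 20| = 4|s + 5|.
So 4|s + 5| < ε exactly when |s + 5| < ε/4.
Choosing δ = ε/4 gives |(4s - 2) + 22| = 4|s + 5| < ε whenever |s + 5| < δ.

δ = ε/4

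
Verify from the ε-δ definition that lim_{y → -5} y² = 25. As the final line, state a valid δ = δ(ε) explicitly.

δ = min(1, ε/11)

Let ε > 0 be given. We seek δ > 0 with 0 < |y + 5| < δ ⇒ |y² − 25| < ε.
Factor: y² − 25 = (y + 5)(y - 5), so |y² − 25| = |y + 5|·|y - 5|.
Impose δ ≤ 1 so that |y| < 6; then |y - 5| ≤ 11.
Hence |y² − 25| ≤ 11|y + 5|, which is < ε once |y + 5| < ε/11.
Take δ = min(1, ε/11). If 0 < |y + 5| < δ then both bounds hold and |y² − 25| ≤ 11|y + 5| < 11·(ε/11) = ε.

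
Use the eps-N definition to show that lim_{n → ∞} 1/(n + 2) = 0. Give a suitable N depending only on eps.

N = 1/eps

Suppose eps > 0. For n ≥ 1, |1/(n + 2) − 0| = 1/(n + 2) ≤ 1/n.
We need 1/n < eps, i.e. n > 1/eps.
Take N = 1/eps. If n > N then |1/(n + 2)| ≤ 1/n < eps.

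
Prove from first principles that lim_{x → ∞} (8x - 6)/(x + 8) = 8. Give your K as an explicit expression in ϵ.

K = 70/ϵ

Let ϵ > 0. We seek K > 0 such that x > K implies |(8x - 6)/(x + 8) − 8| < ϵ.
(8x - 6)/(x + 8) − 8 = ((8x - 6) − 8(x + 8)) / ((x + 8)) = -70/((x + 8)).
For x > 0 we have x + 8 > x, so |(8x - 6)/(x + 8) − 8| = 70/((x + 8)) < 70/(x) = 70/x.
Thus |(8x - 6)/(x + 8) − 8| < ϵ whenever x > 70/ϵ.
Take K = 70/ϵ. If x > K then |(8x - 6)/(x + 8) − 8| < 70/x < ϵ.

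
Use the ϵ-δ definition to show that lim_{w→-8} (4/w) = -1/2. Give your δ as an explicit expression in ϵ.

δ = min(4, 8ϵ)

Fix ϵ > 0. We seek δ > 0 such that 0 < |w + 8| < δ implies |4/w + 1/2| < ϵ.
|4/w + 1/2| = 4·|-8 − w|/(8·|w|) = 4|w + 8|/(8|w|).
Require δ ≤ 4 so that |w| > 8 − 4 = 4, hence 8|w| > 32.
Then |4/w + 1/2| < 4|w + 8|/32, which is < ϵ when |w + 8| < 8ϵ.
Take δ = min(4, 8ϵ). Then 0 < |w + 8| < δ gives both |w + 8| < 4 and |w + 8| < 8ϵ, so |4/w + 1/2| < ϵ.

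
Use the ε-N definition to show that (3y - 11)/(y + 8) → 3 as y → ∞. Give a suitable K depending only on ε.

Fix ε > 0. We seek K > 0 such that y > K implies |(3y - 11)/(y + 8) − 3| < ε.
(3y - 11)/(y + 8) − 3 = ((3y - 11) − 3(y + 8)) / ((y + 8)) = -35/((y + 8)).
For y > 0 we have y + 8 > y, so |(3y - 11)/(y + 8) − 3| = 35/((y + 8)) < 35/(y) = 35/y.
Thus |(3y - 11)/(y + 8) − 3| < ε whenever y > 35/ε.
Take K = 35/ε. If y > K then |(3y - 11)/(y + 8) − 3| < 35/y < ε.

K = 35/ε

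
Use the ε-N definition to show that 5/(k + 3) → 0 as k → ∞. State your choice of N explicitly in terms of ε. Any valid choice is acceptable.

Let ε > 0 be given. For k ≥ 1, |5/(k + 3) − 0| = 5/(k + 3) ≤ 5/k.
We need 5/k < ε, i.e. k > 5/ε.
Take N = 5/ε. If k > N then |5/(k + 3)| ≤ 5/k < ε.

N = 5/ε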